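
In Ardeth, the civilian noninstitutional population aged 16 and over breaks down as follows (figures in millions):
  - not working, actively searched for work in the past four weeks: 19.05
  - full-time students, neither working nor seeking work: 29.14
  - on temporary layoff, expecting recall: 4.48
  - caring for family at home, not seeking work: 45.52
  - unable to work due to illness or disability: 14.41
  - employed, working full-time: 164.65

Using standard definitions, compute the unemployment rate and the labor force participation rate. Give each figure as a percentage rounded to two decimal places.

Employed = 164.65 million.
Unemployed = 19.05 + 4.48 = 23.53 million (jobless and actively searching, or on temporary layoff).
Labor force = 164.65 + 23.53 = 188.18 million.
Not in labor force = 29.14 + 45.52 + 14.41 = 89.07 million (those not working and not actively searching are outside the labor force).
Civilian working-age population = 188.18 + 89.07 = 277.25 million.
Unemployment rate = 23.53 / 188.18 = 12.50%.
Labor force participation rate = 188.18 / 277.25 = 67.87%.

Unemployment rate ≈ 12.50%; labor force participation rate ≈ 67.87%.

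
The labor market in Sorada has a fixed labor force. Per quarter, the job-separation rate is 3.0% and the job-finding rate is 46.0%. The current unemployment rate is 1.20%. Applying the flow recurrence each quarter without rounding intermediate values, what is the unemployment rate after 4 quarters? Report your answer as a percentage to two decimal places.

Unemployment rate after four quarters ≈ 5.79%.

With a fixed labor force, u_{t+1} = u_t + s·(1−u_t) − f·u_t = u_t·(1−s−f) + s.
Here 1−s−f = 0.510 and s = 0.030.
u_1 = 0.012000 × 0.510 + 0.030 = 0.036120.
u_2 = 0.036120 × 0.510 + 0.030 = 0.048421.
u_3 = 0.048421 × 0.510 + 0.030 = 0.054695.
u_4 = 0.054695 × 0.510 + 0.030 = 0.057894.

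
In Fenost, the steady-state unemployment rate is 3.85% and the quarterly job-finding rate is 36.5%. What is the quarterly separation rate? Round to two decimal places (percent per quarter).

From u* = s/(s+f): s = u·f/(1−u).
s = 0.0385 × 36.5 / (1 − 0.0385) = 1.4052 / 0.9615 ≈ 1.46% per quarter.

Separation rate ≈ 1.46% per quarter.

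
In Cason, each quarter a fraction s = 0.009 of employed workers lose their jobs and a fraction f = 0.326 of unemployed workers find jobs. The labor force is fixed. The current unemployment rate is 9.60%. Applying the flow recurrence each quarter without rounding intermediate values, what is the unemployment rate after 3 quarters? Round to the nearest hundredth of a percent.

With a fixed labor force, u_{t+1} = u_t + s·(1−u_t) − f·u_t = u_t·(1−s−f) + s.
Here 1−s−f = 0.665 and s = 0.009.
u_1 = 0.096000 × 0.665 + 0.009 = 0.072840.
u_2 = 0.072840 × 0.665 + 0.009 = 0.057439.
u_3 = 0.057439 × 0.665 + 0.009 = 0.047197.

Unemployment rate after three quarters ≈ 4.72%.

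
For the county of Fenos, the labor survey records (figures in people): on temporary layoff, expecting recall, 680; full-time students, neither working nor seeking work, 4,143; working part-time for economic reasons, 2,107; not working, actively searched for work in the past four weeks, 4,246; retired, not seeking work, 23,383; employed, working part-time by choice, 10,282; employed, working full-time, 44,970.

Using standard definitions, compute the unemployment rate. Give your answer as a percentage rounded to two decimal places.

Unemployment rate ≈ 7.91%.

Employed = 2,107 + 10,282 + 44,970 = 57,359 (anyone who worked, including part-time for economic reasons, counts as employed).
Unemployed = 680 + 4,246 = 4,926 (jobless and actively searching, or on temporary layoff).
Labor force = 57,359 + 4,926 = 62,285.
Unemployment rate = 4,926 / 62,285 = 7.91%.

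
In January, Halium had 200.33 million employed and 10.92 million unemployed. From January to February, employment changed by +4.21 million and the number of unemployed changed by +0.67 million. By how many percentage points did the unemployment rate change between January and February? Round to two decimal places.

January: labor force = 200.33 + 10.92 = 211.25; u = 10.92/211.25 = 5.17%.
February: labor force = 204.54 + 11.59 = 216.13; u = 11.59/216.13 = 5.36%.
Change = 5.36% − 5.17% = +0.19 pp.

The unemployment rate changed by +0.19 percentage points.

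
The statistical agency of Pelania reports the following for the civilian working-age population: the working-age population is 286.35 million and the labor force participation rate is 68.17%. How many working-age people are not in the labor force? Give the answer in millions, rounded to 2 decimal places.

About 91.15 million are not in the labor force.

Share not in the labor force = 1 − 0.6817 = 0.3183.
Not in labor force = 0.3183 × 286.35 ≈ 91.15 million.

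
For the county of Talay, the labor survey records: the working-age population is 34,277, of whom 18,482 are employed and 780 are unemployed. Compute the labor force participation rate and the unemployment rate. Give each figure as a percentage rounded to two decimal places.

Labor force = employed + unemployed = 18,482 + 780 = 19,262.
Unemployment rate = 780 / 19,262 = 4.05%.
Labor force participation rate = 19,262 / 34,277 = 56.20%.

Labor force participation rate ≈ 56.20%; unemployment rate ≈ 4.05%.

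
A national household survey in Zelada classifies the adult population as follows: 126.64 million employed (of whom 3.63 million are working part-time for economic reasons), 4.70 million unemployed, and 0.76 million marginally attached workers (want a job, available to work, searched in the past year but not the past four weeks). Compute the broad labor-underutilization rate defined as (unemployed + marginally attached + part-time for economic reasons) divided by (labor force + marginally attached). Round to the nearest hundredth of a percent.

Labor force = 126.64 + 4.70 = 131.34 million.
Numerator = 4.70 + 0.76 + 3.63 = 9.09 million.
Denominator = 131.34 + 0.76 = 132.10 million.
Broad rate = 9.09 / 132.10 = 6.88%.

Broad underutilization rate ≈ 6.88%.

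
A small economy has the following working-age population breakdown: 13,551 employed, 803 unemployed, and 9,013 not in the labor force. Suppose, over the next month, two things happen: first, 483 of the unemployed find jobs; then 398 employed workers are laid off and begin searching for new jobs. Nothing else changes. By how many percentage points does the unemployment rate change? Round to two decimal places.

Initially, labor force = 13,551 + 803 = 14,354, so u = 803/14,354 = 5.59%.
After the first change, unemployed falls and employed rises by 483; labor force unchanged → E = 14,034, U = 320, labor force = 14,354.
After the second change, employed falls and unemployed rises by 398; labor force unchanged → E = 13,636, U = 718, labor force = 14,354.
New unemployment rate = 718 / 14,354 = 5.00%.
Change = 5.00% − 5.59% = −0.59 percentage points.

The unemployment rate changes by −0.59 percentage points.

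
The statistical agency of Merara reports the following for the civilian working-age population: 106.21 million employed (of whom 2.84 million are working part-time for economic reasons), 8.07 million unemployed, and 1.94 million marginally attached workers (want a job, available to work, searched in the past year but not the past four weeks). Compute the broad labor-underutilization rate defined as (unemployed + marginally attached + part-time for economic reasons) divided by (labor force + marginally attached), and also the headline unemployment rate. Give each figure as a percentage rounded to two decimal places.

Broad underutilization rate ≈ 11.06%; headline unemployment rate ≈ 7.06%.

Labor force = 106.21 + 8.07 = 114.28 million.
Numerator = 8.07 + 1.94 + 2.84 = 12.85 million.
Denominator = 114.28 + 1.94 = 116.22 million.
Broad rate = 12.85 / 116.22 = 11.06%.
Headline unemployment rate = 8.07 / 114.28 = 7.06%.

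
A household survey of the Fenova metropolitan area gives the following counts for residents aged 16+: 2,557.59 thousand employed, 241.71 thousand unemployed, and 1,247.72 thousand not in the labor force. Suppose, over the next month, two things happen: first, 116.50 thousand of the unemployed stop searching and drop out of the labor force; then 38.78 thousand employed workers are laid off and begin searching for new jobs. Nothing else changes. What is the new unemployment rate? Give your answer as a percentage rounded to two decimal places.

Initially, labor force = 2,557.59 + 241.71 = 2,799.30 thousand, so u = 241.71/2,799.30 = 8.63%.
After the first change, unemployed and labor force both fall by 116.50 → E = 2,557.59, U = 125.21, labor force = 2,682.80 thousand.
After the second change, employed falls and unemployed rises by 38.78; labor force unchanged → E = 2,518.81, U = 163.99, labor force = 2,682.80 thousand.
New unemployment rate = 163.99 / 2,682.80 = 6.11%.

New unemployment rate ≈ 6.11%.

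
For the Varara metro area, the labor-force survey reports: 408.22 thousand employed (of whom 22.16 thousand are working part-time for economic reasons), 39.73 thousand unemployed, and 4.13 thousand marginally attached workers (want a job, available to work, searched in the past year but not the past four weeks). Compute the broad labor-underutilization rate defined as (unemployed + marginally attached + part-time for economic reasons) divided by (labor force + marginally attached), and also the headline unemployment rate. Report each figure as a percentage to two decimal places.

Labor force = 408.22 + 39.73 = 447.95 thousand.
Numerator = 39.73 + 4.13 + 22.16 = 66.02 thousand.
Denominator = 447.95 + 4.13 = 452.08 thousand.
Broad rate = 66.02 / 452.08 = 14.60%.
Headline unemployment rate = 39.73 / 447.95 = 8.87%.

Broad underutilization rate ≈ 14.60%; headline unemployment rate ≈ 8.87%.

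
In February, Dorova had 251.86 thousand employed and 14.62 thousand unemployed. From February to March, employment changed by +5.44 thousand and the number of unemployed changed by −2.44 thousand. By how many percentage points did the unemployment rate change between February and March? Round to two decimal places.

The unemployment rate changed by −0.97 percentage points.

February: labor force = 251.86 + 14.62 = 266.48; u = 14.62/266.48 = 5.49%.
March: labor force = 257.30 + 12.18 = 269.48; u = 12.18/269.48 = 4.52%.
Change = 4.52% − 5.49% = −0.97 pp.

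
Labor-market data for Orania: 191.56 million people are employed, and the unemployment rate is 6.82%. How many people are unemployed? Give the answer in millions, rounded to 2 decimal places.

About 14.02 million are unemployed.

Let U be the number unemployed. The labor force is E + U, and U/(E+U) = 0.0682.
So U = 0.0682 × 191.56 / (1 − 0.0682) = 13.0644 / 0.9318 ≈ 14.02 million.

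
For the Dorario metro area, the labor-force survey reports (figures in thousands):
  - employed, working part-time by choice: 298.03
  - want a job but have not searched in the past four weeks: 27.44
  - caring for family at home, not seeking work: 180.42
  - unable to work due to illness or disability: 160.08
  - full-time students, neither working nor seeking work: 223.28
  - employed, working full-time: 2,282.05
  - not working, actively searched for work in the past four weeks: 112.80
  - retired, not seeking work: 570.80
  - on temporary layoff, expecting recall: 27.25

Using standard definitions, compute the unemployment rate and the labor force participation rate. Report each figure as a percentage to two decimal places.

Employed = 298.03 + 2,282.05 = 2,580.08 thousand.
Unemployed = 112.80 + 27.25 = 140.05 thousand (jobless and actively searching, or on temporary layoff).
Labor force = 2,580.08 + 140.05 = 2,720.13 thousand.
Not in labor force = 27.44 + 180.42 + 160.08 + 223.28 + 570.80 = 1,162.02 thousand (those not working and not actively searching are outside the labor force — including those who want a job but have given up searching).
Civilian working-age population = 2,720.13 + 1,162.02 = 3,882.15 thousand.
Unemployment rate = 140.05 / 2,720.13 = 5.15%.
Labor force participation rate = 2,720.13 / 3,882.15 = 70.07%.

Unemployment rate ≈ 5.15%; labor force participation rate ≈ 70.07%.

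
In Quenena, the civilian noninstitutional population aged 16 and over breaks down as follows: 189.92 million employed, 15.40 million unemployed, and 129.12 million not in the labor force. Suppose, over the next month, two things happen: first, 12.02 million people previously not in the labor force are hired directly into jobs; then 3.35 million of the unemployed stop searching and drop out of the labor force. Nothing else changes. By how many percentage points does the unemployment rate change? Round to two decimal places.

The unemployment rate changes by −1.87 percentage points.

Initially, labor force = 189.92 + 15.40 = 205.32 million, so u = 15.40/205.32 = 7.50%.
After the first change, employed and labor force both rise by 12.02; unemployed unchanged → E = 201.94, U = 15.40, labor force = 217.34 million.
After the second change, unemployed and labor force both fall by 3.35 → E = 201.94, U = 12.05, labor force = 213.99 million.
New unemployment rate = 12.05 / 213.99 = 5.63%.
Change = 5.63% − 7.50% = −1.87 percentage points.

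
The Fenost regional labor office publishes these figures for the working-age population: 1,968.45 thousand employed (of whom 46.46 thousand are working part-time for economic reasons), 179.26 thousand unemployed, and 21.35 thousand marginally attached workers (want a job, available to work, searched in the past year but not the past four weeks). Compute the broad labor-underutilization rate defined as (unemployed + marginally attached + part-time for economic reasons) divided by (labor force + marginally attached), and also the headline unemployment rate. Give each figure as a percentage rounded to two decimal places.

Labor force = 1,968.45 + 179.26 = 2,147.71 thousand.
Numerator = 179.26 + 21.35 + 46.46 = 247.07 thousand.
Denominator = 2,147.71 + 21.35 = 2,169.06 thousand.
Broad rate = 247.07 / 2,169.06 = 11.39%.
Headline unemployment rate = 179.26 / 2,147.71 = 8.35%.

Broad underutilization rate ≈ 11.39%; headline unemployment rate ≈ 8.35%.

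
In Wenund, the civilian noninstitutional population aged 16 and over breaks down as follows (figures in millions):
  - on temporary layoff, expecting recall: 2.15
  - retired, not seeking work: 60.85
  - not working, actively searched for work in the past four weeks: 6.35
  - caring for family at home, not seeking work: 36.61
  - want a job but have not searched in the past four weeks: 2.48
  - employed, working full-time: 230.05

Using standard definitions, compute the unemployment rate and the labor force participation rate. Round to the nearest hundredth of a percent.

Unemployment rate ≈ 3.56%; labor force participation rate ≈ 70.47%.

Employed = 230.05 million.
Unemployed = 2.15 + 6.35 = 8.50 million (jobless and actively searching, or on temporary layoff).
Labor force = 230.05 + 8.50 = 238.55 million.
Not in labor force = 60.85 + 36.61 + 2.48 = 99.94 million (those not working and not actively searching are outside the labor force — including those who want a job but have given up searching).
Civilian working-age population = 238.55 + 99.94 = 338.49 million.
Unemployment rate = 8.50 / 238.55 = 3.56%.
Labor force participation rate = 238.55 / 338.49 = 70.47%.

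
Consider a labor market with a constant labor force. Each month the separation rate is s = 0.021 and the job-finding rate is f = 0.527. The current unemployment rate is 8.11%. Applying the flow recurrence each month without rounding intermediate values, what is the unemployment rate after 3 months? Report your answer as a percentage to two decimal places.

With a fixed labor force, u_{t+1} = u_t + s·(1−u_t) − f·u_t = u_t·(1−s−f) + s.
Here 1−s−f = 0.452 and s = 0.021.
u_1 = 0.081100 × 0.452 + 0.021 = 0.057657.
u_2 = 0.057657 × 0.452 + 0.021 = 0.047061.
u_3 = 0.047061 × 0.452 + 0.021 = 0.042272.

Unemployment rate after three months ≈ 4.23%.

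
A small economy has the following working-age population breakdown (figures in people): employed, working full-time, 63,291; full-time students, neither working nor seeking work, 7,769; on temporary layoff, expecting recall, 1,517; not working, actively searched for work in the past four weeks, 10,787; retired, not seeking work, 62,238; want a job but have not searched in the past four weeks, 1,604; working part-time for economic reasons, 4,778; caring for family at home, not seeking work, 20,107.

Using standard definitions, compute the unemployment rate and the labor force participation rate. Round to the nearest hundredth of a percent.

Employed = 63,291 + 4,778 = 68,069 (anyone who worked, including part-time for economic reasons, counts as employed).
Unemployed = 1,517 + 10,787 = 12,304 (jobless and actively searching, or on temporary layoff).
Labor force = 68,069 + 12,304 = 80,373.
Not in labor force = 7,769 + 62,238 + 1,604 + 20,107 = 91,718 (those not working and not actively searching are outside the labor force — including those who want a job but have given up searching).
Civilian working-age population = 80,373 + 91,718 = 172,091.
Unemployment rate = 12,304 / 80,373 = 15.31%.
Labor force participation rate = 80,373 / 172,091 = 46.70%.

Unemployment rate ≈ 15.31%; labor force participation rate ≈ 46.70%.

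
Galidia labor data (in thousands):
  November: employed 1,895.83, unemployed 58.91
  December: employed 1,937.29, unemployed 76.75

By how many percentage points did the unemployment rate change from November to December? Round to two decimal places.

November: labor force = 1,895.83 + 58.91 = 1,954.74; u = 58.91/1,954.74 = 3.01%.
December: labor force = 1,937.29 + 76.75 = 2,014.04; u = 76.75/2,014.04 = 3.81%.
Change = 3.81% − 3.01% = +0.80 pp.

The unemployment rate changed by +0.80 percentage points.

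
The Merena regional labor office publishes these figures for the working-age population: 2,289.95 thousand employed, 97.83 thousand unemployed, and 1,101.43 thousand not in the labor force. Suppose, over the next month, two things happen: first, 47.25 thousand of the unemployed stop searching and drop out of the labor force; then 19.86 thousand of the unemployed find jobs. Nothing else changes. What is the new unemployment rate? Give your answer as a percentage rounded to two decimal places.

New unemployment rate ≈ 1.31%.

Initially, labor force = 2,289.95 + 97.83 = 2,387.78 thousand, so u = 97.83/2,387.78 = 4.10%.
After the first change, unemployed and labor force both fall by 47.25 → E = 2,289.95, U = 50.58, labor force = 2,340.53 thousand.
After the second change, unemployed falls and employed rises by 19.86; labor force unchanged → E = 2,309.81, U = 30.72, labor force = 2,340.53 thousand.
New unemployment rate = 30.72 / 2,340.53 = 1.31%.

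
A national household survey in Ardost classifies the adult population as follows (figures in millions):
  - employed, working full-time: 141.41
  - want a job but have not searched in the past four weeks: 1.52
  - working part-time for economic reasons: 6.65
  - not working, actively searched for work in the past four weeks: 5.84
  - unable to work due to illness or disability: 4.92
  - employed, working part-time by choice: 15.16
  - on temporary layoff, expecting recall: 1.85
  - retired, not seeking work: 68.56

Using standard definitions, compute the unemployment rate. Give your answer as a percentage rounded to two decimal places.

Employed = 141.41 + 6.65 + 15.16 = 163.22 million (anyone who worked, including part-time for economic reasons, counts as employed).
Unemployed = 5.84 + 1.85 = 7.69 million (jobless and actively searching, or on temporary layoff).
Labor force = 163.22 + 7.69 = 170.91 million.
Unemployment rate = 7.69 / 170.91 = 4.50%.

Unemployment rate ≈ 4.50%.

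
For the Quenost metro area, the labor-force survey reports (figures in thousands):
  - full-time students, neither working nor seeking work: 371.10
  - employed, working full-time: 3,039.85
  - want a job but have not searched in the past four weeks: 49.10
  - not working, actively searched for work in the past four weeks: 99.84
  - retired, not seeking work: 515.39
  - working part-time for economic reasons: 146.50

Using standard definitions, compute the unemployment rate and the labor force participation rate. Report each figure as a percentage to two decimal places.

Unemployment rate ≈ 3.04%; labor force participation rate ≈ 77.84%.

Employed = 3,039.85 + 146.50 = 3,186.35 thousand (anyone who worked, including part-time for economic reasons, counts as employed).
Unemployed = 99.84 thousand.
Labor force = 3,186.35 + 99.84 = 3,286.19 thousand.
Not in labor force = 371.10 + 49.10 + 515.39 = 935.59 thousand (those not working and not actively searching are outside the labor force — including those who want a job but have given up searching).
Civilian working-age population = 3,286.19 + 935.59 = 4,221.78 thousand.
Unemployment rate = 99.84 / 3,286.19 = 3.04%.
Labor force participation rate = 3,286.19 / 4,221.78 = 77.84%.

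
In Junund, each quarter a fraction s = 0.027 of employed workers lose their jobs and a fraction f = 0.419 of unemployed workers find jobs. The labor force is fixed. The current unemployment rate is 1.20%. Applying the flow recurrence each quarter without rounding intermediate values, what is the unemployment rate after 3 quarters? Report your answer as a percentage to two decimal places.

With a fixed labor force, u_{t+1} = u_t + s·(1−u_t) − f·u_t = u_t·(1−s−f) + s.
Here 1−s−f = 0.554 and s = 0.027.
u_1 = 0.012000 × 0.554 + 0.027 = 0.033648.
u_2 = 0.033648 × 0.554 + 0.027 = 0.045641.
u_3 = 0.045641 × 0.554 + 0.027 = 0.052285.

Unemployment rate after three quarters ≈ 5.23%.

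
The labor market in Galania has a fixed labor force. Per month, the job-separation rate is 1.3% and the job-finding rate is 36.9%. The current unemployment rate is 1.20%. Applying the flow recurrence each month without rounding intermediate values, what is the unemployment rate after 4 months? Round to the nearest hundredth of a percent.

With a fixed labor force, u_{t+1} = u_t + s·(1−u_t) − f·u_t = u_t·(1−s−f) + s.
Here 1−s−f = 0.618 and s = 0.013.
u_1 = 0.012000 × 0.618 + 0.013 = 0.020416.
u_2 = 0.020416 × 0.618 + 0.013 = 0.025617.
u_3 = 0.025617 × 0.618 + 0.013 = 0.028831.
u_4 = 0.028831 × 0.618 + 0.013 = 0.030818.

Unemployment rate after four months ≈ 3.08%.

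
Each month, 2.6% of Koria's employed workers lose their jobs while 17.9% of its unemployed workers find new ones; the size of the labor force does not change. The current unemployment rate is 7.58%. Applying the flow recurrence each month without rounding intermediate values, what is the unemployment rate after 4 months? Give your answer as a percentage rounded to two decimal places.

Unemployment rate after four months ≈ 10.64%.

With a fixed labor force, u_{t+1} = u_t + s·(1−u_t) − f·u_t = u_t·(1−s−f) + s.
Here 1−s−f = 0.795 and s = 0.026.
u_1 = 0.075800 × 0.795 + 0.026 = 0.086261.
u_2 = 0.086261 × 0.795 + 0.026 = 0.094577.
u_3 = 0.094577 × 0.795 + 0.026 = 0.101189.
u_4 = 0.101189 × 0.795 + 0.026 = 0.106445.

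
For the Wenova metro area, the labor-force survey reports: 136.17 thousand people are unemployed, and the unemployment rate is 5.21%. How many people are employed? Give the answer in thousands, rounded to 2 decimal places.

Labor force = U / u = 136.17 / 0.0521 ≈ 2,613.63 thousand.
Employed = labor force − unemployed = 2,613.63 − 136.17 = 2,477.46 thousand.

About 2,477.46 thousand are employed.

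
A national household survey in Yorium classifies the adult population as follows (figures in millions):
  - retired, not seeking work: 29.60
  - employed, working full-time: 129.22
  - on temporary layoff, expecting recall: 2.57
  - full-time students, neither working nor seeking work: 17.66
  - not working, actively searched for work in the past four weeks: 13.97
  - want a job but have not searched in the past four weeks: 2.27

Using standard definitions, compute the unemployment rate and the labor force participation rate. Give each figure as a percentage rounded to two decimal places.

Employed = 129.22 million.
Unemployed = 2.57 + 13.97 = 16.54 million (jobless and actively searching, or on temporary layoff).
Labor force = 129.22 + 16.54 = 145.76 million.
Not in labor force = 29.60 + 17.66 + 2.27 = 49.53 million (those not working and not actively searching are outside the labor force — including those who want a job but have given up searching).
Civilian working-age population = 145.76 + 49.53 = 195.29 million.
Unemployment rate = 16.54 / 145.76 = 11.35%.
Labor force participation rate = 145.76 / 195.29 = 74.64%.

Unemployment rate ≈ 11.35%; labor force participation rate ≈ 74.64%.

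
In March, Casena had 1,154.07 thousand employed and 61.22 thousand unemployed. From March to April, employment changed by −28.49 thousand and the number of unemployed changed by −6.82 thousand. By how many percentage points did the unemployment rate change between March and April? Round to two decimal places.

March: labor force = 1,154.07 + 61.22 = 1,215.29; u = 61.22/1,215.29 = 5.04%.
April: labor force = 1,125.58 + 54.40 = 1,179.98; u = 54.40/1,179.98 = 4.61%.
Change = 4.61% − 5.04% = −0.43 pp.

The unemployment rate changed by −0.43 percentage points.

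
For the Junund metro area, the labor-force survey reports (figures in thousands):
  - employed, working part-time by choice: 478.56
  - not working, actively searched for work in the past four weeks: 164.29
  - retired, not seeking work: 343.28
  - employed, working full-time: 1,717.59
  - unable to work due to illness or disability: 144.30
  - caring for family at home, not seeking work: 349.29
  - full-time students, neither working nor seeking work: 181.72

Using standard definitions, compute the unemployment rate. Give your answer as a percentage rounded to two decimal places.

Employed = 478.56 + 1,717.59 = 2,196.15 thousand.
Unemployed = 164.29 thousand.
Labor force = 2,196.15 + 164.29 = 2,360.44 thousand.
Unemployment rate = 164.29 / 2,360.44 = 6.96%.

Unemployment rate ≈ 6.96%.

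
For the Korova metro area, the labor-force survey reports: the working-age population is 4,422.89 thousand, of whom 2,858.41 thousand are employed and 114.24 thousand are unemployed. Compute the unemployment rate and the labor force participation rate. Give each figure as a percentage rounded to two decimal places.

Labor force = employed + unemployed = 2,858.41 + 114.24 = 2,972.65 thousand.
Unemployment rate = 114.24 / 2,972.65 = 3.84%.
Labor force participation rate = 2,972.65 / 4,422.89 = 67.21%.

Unemployment rate ≈ 3.84%; labor force participation rate ≈ 67.21%.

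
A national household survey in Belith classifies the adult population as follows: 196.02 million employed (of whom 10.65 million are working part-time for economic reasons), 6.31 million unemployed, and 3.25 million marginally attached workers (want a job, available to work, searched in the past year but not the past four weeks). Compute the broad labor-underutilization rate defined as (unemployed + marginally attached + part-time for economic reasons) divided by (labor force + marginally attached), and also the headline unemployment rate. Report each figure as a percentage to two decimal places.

Broad underutilization rate ≈ 9.83%; headline unemployment rate ≈ 3.12%.

Labor force = 196.02 + 6.31 = 202.33 million.
Numerator = 6.31 + 3.25 + 10.65 = 20.21 million.
Denominator = 202.33 + 3.25 = 205.58 million.
Broad rate = 20.21 / 205.58 = 9.83%.
Headline unemployment rate = 6.31 / 202.33 = 3.12%.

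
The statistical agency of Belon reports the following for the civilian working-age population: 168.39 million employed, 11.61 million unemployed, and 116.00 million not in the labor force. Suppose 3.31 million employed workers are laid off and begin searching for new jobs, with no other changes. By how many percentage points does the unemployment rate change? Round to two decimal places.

Initially, labor force = 168.39 + 11.61 = 180.00 million, so u = 11.61/180.00 = 6.45%.
After the change, employed falls and unemployed rises by 3.31; labor force unchanged → E = 165.08, U = 14.92, labor force = 180.00 million.
New unemployment rate = 14.92 / 180.00 = 8.29%.
Change = 8.29% − 6.45% = +1.84 percentage points.

The unemployment rate changes by +1.84 percentage points.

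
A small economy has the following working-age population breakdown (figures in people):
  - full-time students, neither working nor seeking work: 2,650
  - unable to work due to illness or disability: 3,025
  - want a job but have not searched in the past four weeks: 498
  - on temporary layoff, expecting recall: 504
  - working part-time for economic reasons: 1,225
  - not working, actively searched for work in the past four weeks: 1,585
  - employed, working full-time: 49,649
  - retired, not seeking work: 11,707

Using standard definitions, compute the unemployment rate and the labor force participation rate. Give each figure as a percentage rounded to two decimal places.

Employed = 1,225 + 49,649 = 50,874 (anyone who worked, including part-time for economic reasons, counts as employed).
Unemployed = 504 + 1,585 = 2,089 (jobless and actively searching, or on temporary layoff).
Labor force = 50,874 + 2,089 = 52,963.
Not in labor force = 2,650 + 3,025 + 498 + 11,707 = 17,880 (those not working and not actively searching are outside the labor force — including those who want a job but have given up searching).
Civilian working-age population = 52,963 + 17,880 = 70,843.
Unemployment rate = 2,089 / 52,963 = 3.94%.
Labor force participation rate = 52,963 / 70,843 = 74.76%.

Unemployment rate ≈ 3.94%; labor force participation rate ≈ 74.76%.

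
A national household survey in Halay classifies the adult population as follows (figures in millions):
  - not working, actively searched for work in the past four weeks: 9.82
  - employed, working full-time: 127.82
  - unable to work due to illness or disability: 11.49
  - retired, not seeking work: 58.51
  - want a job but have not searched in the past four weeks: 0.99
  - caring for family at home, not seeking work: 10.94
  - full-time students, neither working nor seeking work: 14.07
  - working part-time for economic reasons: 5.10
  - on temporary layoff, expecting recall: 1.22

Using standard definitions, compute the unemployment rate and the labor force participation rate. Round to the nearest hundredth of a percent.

Unemployment rate ≈ 7.67%; labor force participation rate ≈ 59.99%.

Employed = 127.82 + 5.10 = 132.92 million (anyone who worked, including part-time for economic reasons, counts as employed).
Unemployed = 9.82 + 1.22 = 11.04 million (jobless and actively searching, or on temporary layoff).
Labor force = 132.92 + 11.04 = 143.96 million.
Not in labor force = 11.49 + 58.51 + 0.99 + 10.94 + 14.07 = 96.00 million (those not working and not actively searching are outside the labor force — including those who want a job but have given up searching).
Civilian working-age population = 143.96 + 96.00 = 239.96 million.
Unemployment rate = 11.04 / 143.96 = 7.67%.
Labor force participation rate = 143.96 / 239.96 = 59.99%.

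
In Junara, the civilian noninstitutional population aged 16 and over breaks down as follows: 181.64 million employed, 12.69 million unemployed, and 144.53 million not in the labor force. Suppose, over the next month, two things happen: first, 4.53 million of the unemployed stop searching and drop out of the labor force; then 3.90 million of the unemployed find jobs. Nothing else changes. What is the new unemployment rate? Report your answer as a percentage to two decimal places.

Initially, labor force = 181.64 + 12.69 = 194.33 million, so u = 12.69/194.33 = 6.53%.
After the first change, unemployed and labor force both fall by 4.53 → E = 181.64, U = 8.16, labor force = 189.80 million.
After the second change, unemployed falls and employed rises by 3.90; labor force unchanged → E = 185.54, U = 4.26, labor force = 189.80 million.
New unemployment rate = 4.26 / 189.80 = 2.24%.

New unemployment rate ≈ 2.24%.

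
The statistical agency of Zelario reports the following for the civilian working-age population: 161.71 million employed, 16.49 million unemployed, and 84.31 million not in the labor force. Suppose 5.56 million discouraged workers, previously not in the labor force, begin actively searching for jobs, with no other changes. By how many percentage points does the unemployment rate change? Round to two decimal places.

The unemployment rate changes by +2.75 percentage points.

Initially, labor force = 161.71 + 16.49 = 178.20 million, so u = 16.49/178.20 = 9.25%.
After the change, unemployed and labor force both rise by 5.56 → E = 161.71, U = 22.05, labor force = 183.76 million.
New unemployment rate = 22.05 / 183.76 = 12.00%.
Change = 12.00% − 9.25% = +2.75 percentage points.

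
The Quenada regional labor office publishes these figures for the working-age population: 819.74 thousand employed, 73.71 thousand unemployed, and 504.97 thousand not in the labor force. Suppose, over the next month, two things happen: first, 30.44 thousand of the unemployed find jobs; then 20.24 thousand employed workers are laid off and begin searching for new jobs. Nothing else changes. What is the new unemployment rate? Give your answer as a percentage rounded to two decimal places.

Initially, labor force = 819.74 + 73.71 = 893.45 thousand, so u = 73.71/893.45 = 8.25%.
After the first change, unemployed falls and employed rises by 30.44; labor force unchanged → E = 850.18, U = 43.27, labor force = 893.45 thousand.
After the second change, employed falls and unemployed rises by 20.24; labor force unchanged → E = 829.94, U = 63.51, labor force = 893.45 thousand.
New unemployment rate = 63.51 / 893.45 = 7.11%.

New unemployment rate ≈ 7.11%.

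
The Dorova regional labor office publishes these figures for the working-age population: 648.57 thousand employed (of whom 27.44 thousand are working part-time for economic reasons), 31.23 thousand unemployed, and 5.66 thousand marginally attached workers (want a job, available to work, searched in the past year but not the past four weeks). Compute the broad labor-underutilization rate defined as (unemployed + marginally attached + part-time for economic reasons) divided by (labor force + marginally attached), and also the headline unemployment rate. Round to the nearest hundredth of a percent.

Labor force = 648.57 + 31.23 = 679.80 thousand.
Numerator = 31.23 + 5.66 + 27.44 = 64.33 thousand.
Denominator = 679.80 + 5.66 = 685.46 thousand.
Broad rate = 64.33 / 685.46 = 9.38%.
Headline unemployment rate = 31.23 / 679.80 = 4.59%.

Broad underutilization rate ≈ 9.38%; headline unemployment rate ≈ 4.59%.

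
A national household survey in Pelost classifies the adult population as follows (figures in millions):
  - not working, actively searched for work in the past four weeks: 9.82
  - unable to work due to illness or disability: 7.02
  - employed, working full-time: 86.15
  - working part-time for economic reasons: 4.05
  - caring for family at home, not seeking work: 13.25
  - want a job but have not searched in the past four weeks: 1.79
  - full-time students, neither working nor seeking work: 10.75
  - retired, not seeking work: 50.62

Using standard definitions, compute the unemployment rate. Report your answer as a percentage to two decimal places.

Unemployment rate ≈ 9.82%.

Employed = 86.15 + 4.05 = 90.20 million (anyone who worked, including part-time for economic reasons, counts as employed).
Unemployed = 9.82 million.
Labor force = 90.20 + 9.82 = 100.02 million.
Unemployment rate = 9.82 / 100.02 = 9.82%.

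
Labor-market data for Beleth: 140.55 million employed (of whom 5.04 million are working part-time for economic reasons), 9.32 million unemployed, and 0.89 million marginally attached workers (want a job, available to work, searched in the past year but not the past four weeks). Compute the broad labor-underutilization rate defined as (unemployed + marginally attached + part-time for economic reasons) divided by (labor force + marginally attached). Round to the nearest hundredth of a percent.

Broad underutilization rate ≈ 10.12%.

Labor force = 140.55 + 9.32 = 149.87 million.
Numerator = 9.32 + 0.89 + 5.04 = 15.25 million.
Denominator = 149.87 + 0.89 = 150.76 million.
Broad rate = 15.25 / 150.76 = 10.12%.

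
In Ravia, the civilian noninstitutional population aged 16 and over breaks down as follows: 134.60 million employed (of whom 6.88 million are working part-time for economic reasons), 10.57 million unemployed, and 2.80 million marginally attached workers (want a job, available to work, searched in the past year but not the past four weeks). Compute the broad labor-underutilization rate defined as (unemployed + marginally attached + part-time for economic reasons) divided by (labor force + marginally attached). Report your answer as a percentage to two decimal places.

Labor force = 134.60 + 10.57 = 145.17 million.
Numerator = 10.57 + 2.80 + 6.88 = 20.25 million.
Denominator = 145.17 + 2.80 = 147.97 million.
Broad rate = 20.25 / 147.97 = 13.69%.

Broad underutilization rate ≈ 13.69%.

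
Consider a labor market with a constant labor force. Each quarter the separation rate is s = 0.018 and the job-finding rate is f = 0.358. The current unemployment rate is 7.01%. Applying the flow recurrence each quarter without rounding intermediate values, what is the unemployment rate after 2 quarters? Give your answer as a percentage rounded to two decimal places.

Unemployment rate after two quarters ≈ 5.65%.

With a fixed labor force, u_{t+1} = u_t + s·(1−u_t) − f·u_t = u_t·(1−s−f) + s.
Here 1−s−f = 0.624 and s = 0.018.
u_1 = 0.070100 × 0.624 + 0.018 = 0.061742.
u_2 = 0.061742 × 0.624 + 0.018 = 0.056527.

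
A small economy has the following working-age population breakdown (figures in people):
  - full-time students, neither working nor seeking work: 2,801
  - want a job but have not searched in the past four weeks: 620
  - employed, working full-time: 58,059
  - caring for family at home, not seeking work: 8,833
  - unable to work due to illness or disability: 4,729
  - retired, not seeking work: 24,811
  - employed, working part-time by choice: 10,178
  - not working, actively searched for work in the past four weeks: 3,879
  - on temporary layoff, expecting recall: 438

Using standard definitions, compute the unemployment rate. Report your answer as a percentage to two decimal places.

Unemployment rate ≈ 5.95%.

Employed = 58,059 + 10,178 = 68,237.
Unemployed = 3,879 + 438 = 4,317 (jobless and actively searching, or on temporary layoff).
Labor force = 68,237 + 4,317 = 72,554.
Unemployment rate = 4,317 / 72,554 = 5.95%.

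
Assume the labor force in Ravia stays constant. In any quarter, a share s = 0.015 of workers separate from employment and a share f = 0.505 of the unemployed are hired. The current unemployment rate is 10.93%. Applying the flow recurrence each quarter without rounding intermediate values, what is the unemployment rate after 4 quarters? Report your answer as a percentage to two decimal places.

Unemployment rate after four quarters ≈ 3.31%.

With a fixed labor force, u_{t+1} = u_t + s·(1−u_t) − f·u_t = u_t·(1−s−f) + s.
Here 1−s−f = 0.480 and s = 0.015.
u_1 = 0.109300 × 0.480 + 0.015 = 0.067464.
u_2 = 0.067464 × 0.480 + 0.015 = 0.047383.
u_3 = 0.047383 × 0.480 + 0.015 = 0.037744.
u_4 = 0.037744 × 0.480 + 0.015 = 0.033117.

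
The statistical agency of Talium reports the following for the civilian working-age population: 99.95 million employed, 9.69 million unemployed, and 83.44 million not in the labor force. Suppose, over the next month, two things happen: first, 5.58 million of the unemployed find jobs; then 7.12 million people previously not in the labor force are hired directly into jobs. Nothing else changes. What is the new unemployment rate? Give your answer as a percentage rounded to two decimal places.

New unemployment rate ≈ 3.52%.

Initially, labor force = 99.95 + 9.69 = 109.64 million, so u = 9.69/109.64 = 8.84%.
After the first change, unemployed falls and employed rises by 5.58; labor force unchanged → E = 105.53, U = 4.11, labor force = 109.64 million.
After the second change, employed and labor force both rise by 7.12; unemployed unchanged → E = 112.65, U = 4.11, labor force = 116.76 million.
New unemployment rate = 4.11 / 116.76 = 3.52%.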